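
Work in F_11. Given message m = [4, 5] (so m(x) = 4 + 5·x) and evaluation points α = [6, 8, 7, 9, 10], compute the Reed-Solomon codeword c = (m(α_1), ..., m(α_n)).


c = [1, 0, 6, 5, 10]

Message polynomial: m(x) = 4 + 5·x (mod 11).
For each evaluation point α_i, compute m(α_i) mod 11:
  α_1 = 6: Horner steps 5 → 1, so m(6) = 1.
  α_2 = 8: Horner steps 5 → 0, so m(8) = 0.
  α_3 = 7: Horner steps 5 → 6, so m(7) = 6.
  α_4 = 9: Horner steps 5 → 5, so m(9) = 5.
  α_5 = 10: Horner steps 5 → 10, so m(10) = 10.
Codeword c = [1, 0, 6, 5, 10] ∈ F_11^5.


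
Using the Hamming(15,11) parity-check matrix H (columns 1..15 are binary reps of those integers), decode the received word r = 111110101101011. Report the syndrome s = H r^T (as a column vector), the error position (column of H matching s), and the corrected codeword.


s = (1, 0, 0, 0)^T, error position = 8, corrected codeword c = 111110111101011

Compute s = H r^T mod 2 one row at a time:
  s_1 = 0 + 1 + 1 + 0 + 1 + 0 + 1 + 1 = 5 ≡ 1 (mod 2).
  s_2 = 1 + 1 + 0 + 1 + 1 + 0 + 1 + 1 = 6 ≡ 0 (mod 2).
  s_3 = 1 + 1 + 0 + 1 + 1 + 0 + 1 + 1 = 6 ≡ 0 (mod 2).
  s_4 = 1 + 1 + 1 + 1 + 1 + 0 + 0 + 1 = 6 ≡ 0 (mod 2).
s = (1, 0, 0, 0)^T — this equals column 8 of H (binary 1000), so error is at position 8.
Correct: flip bit 8 of r = 111110101101011 to get c = 111110111101011.


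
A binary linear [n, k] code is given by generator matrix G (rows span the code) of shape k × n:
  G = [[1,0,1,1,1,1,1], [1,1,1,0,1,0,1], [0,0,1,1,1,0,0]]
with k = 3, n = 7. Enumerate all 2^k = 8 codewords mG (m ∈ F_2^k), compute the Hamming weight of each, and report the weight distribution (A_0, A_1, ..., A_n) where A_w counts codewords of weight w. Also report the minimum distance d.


Weight distribution: A_0 = 1, A_3 = 3, A_4 = 2, A_5 = 1, A_6 = 1. Minimum distance d = 3.

Enumerate all 2^3 = 8 messages m ∈ F_2^3.
For each, compute codeword c = mG in F_2^7, then tally its weight.
  m = 000 → c = 0000000, weight = 0.
  m = 100 → c = 1011111, weight = 6.
  m = 010 → c = 1110101, weight = 5.
  m = 110 → c = 0101010, weight = 3.
  m = 001 → c = 0011100, weight = 3.
  m = 101 → c = 1000011, weight = 3.
  m = 011 → c = 1101001, weight = 4.
  m = 111 → c = 0110110, weight = 4.
Tally weights:
  weight 0: 1 codewords.
  weight 3: 3 codewords.
  weight 4: 2 codewords.
  weight 5: 1 codewords.
  weight 6: 1 codewords.
Minimum distance d = smallest w > 0 with A_w > 0 = 3.
Sanity: Σ A_w = 8 = 2^3 = 8 ✓.


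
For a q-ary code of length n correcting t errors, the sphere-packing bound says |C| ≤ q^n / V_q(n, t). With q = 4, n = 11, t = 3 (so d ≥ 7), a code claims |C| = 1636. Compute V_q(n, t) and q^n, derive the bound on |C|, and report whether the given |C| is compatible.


V_q(n, t) = 4984, q^n = 4194304, Hamming bound = 841, |C| = 1636 > bound (violated).

Step 1: Compute V_q(n, t) = Σ_{j=0}^3 C(n, j) (q−1)^j.
  j = 0: C(11,0)·(3)^0 = 1·1 = 1.
  j = 1: C(11,1)·(3)^1 = 11·3 = 33.
  j = 2: C(11,2)·(3)^2 = 55·9 = 495.
  j = 3: C(11,3)·(3)^3 = 165·27 = 4455.
  V_q(n, t) = 1 + 33 + 495 + 4455 = 4984.
Step 2: q^n = 4^11 = 4194304.
Step 3: Hamming bound ⌊q^n / V_q(n,t)⌋ = ⌊4194304/4984⌋ = 841.
Step 4: Compare |C| = 1636 to 841: violated.
The claimed |C| lies above the Hamming bound, so no 4-ary code of length 11 with d ≥ 7 can have 1636 codewords.


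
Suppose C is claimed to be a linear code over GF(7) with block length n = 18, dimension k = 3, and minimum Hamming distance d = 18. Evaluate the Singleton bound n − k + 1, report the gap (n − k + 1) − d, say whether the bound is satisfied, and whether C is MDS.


Singleton RHS = n − k + 1 = 16, slack = -2, bound violated (no such code; not MDS).

Singleton bound: d ≤ n − k + 1.
Here n = 18, k = 3, so n − k + 1 = 16.
Given d = 18, check d ≤ 16: NO.
Slack = (n − k + 1) − d = -2.
The slack is negative: d = 18 exceeds n − k + 1 = 16 by 2, so the Singleton bound is violated and no linear [18, 3, 18]_7 code can exist. In particular it is not MDS (MDS requires d = n − k + 1 exactly).
Description: the claimed parameters are [18, 3, 18]_7; such a code would be impossible (violates the Singleton bound).


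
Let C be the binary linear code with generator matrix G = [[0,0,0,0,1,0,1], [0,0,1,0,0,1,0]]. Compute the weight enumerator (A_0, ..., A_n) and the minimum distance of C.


Weight distribution: A_0 = 1, A_2 = 2, A_4 = 1. Minimum distance d = 2.

Enumerate all 2^2 = 4 messages m ∈ F_2^2.
For each, compute codeword c = mG in F_2^7, then tally its weight.
  m = 00 → c = 0000000, weight = 0.
  m = 10 → c = 0000101, weight = 2.
  m = 01 → c = 0010010, weight = 2.
  m = 11 → c = 0010111, weight = 4.
Tally weights:
  weight 0: 1 codewords.
  weight 2: 2 codewords.
  weight 4: 1 codewords.
Minimum distance d = smallest w > 0 with A_w > 0 = 2.
Sanity: Σ A_w = 4 = 2^2 = 4 ✓.


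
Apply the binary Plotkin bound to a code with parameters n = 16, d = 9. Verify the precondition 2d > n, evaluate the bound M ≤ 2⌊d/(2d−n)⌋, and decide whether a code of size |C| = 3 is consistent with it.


Plotkin bound M ≤ 8; given |C| = 3 ≤ bound (satisfied).

Check applicability: 2d = 18, n = 16.
2d − n = 2 > 0, so Plotkin applies.
Compute d/(2d−n) = 9/2 ≈ 4.5000.
⌊d/(2d−n)⌋ = 4.
Plotkin bound: M ≤ 2·4 = 8.
Given |C| = 3, check: satisfied.
This |C| is below the Plotkin bound.


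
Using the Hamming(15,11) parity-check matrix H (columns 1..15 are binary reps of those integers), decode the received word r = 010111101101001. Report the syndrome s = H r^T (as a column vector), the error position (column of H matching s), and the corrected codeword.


s = (0, 0, 1, 0)^T, error position = 2, corrected codeword c = 000111101101001

Compute s = H r^T mod 2 one row at a time:
  s_1 = 0 + 1 + 1 + 0 + 1 + 0 + 0 + 1 = 4 ≡ 0 (mod 2).
  s_2 = 1 + 1 + 1 + 1 + 1 + 0 + 0 + 1 = 6 ≡ 0 (mod 2).
  s_3 = 1 + 0 + 1 + 1 + 1 + 0 + 0 + 1 = 5 ≡ 1 (mod 2).
  s_4 = 0 + 0 + 1 + 1 + 1 + 0 + 0 + 1 = 4 ≡ 0 (mod 2).
s = (0, 0, 1, 0)^T — this equals column 2 of H (binary 0010), so error is at position 2.
Correct: flip bit 2 of r = 010111101101001 to get c = 000111101101001.


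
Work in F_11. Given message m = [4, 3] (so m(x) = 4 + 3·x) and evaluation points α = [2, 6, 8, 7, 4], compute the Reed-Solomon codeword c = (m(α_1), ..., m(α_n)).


c = [10, 0, 6, 3, 5]

Message polynomial: m(x) = 4 + 3·x (mod 11).
For each evaluation point α_i, compute m(α_i) mod 11:
  α_1 = 2: Horner steps 3 → 10, so m(2) = 10.
  α_2 = 6: Horner steps 3 → 0, so m(6) = 0.
  α_3 = 8: Horner steps 3 → 6, so m(8) = 6.
  α_4 = 7: Horner steps 3 → 3, so m(7) = 3.
  α_5 = 4: Horner steps 3 → 5, so m(4) = 5.
Codeword c = [10, 0, 6, 3, 5] ∈ F_11^5.


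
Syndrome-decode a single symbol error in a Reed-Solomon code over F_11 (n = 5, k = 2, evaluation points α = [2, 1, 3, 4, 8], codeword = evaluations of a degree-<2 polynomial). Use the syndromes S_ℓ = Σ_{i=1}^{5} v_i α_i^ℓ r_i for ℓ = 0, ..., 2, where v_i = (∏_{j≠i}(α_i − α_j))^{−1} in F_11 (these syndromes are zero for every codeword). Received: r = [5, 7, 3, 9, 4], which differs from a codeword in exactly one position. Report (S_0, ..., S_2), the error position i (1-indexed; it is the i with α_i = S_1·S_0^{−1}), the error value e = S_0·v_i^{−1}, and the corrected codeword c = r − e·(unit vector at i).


S = (7, 6, 2), error at position 4, error magnitude e = 8, c = [5, 7, 3, 1, 4].

Step 1: column multipliers v_i = (∏_{j≠i}(α_i − α_j))^{−1} mod 11.
  i = 1 (α = 2): (2−1)(2−3)(2−4)(2−8) = 1·(−1)·(−2)·(−6) = −12 ≡ 10, so v_1 = 10^{−1} = 10 (mod 11).
  i = 2 (α = 1): (1−2)(1−3)(1−4)(1−8) = (−1)·(−2)·(−3)·(−7) = 42 ≡ 9, so v_2 = 9^{−1} = 5 (mod 11).
  i = 3 (α = 3): (3−2)(3−1)(3−4)(3−8) = 1·2·(−1)·(−5) = 10 ≡ 10, so v_3 = 10^{−1} = 10 (mod 11).
  i = 4 (α = 4): (4−2)(4−1)(4−3)(4−8) = 2·3·1·(−4) = −24 ≡ 9, so v_4 = 9^{−1} = 5 (mod 11).
  i = 5 (α = 8): (8−2)(8−1)(8−3)(8−4) = 6·7·5·4 = 840 ≡ 4, so v_5 = 4^{−1} = 3 (mod 11).
  v = [10, 5, 10, 5, 3].
Step 2: syndromes of r = [5, 7, 3, 9, 4] (all sums mod 11).
  S_0 = Σ v_i r_i = 10·5 + 5·7 + 10·3 + 5·9 + 3·4 = 172 ≡ 7.
  S_1 = Σ v_i α_i r_i = 10·2·5 + 5·1·7 + 10·3·3 + 5·4·9 + 3·8·4 = 501 ≡ 6.
  α_i^2 mod 11 = [4, 1, 9, 5, 9].
  S_2 = Σ v_i α_i^2 r_i = 10·4·5 + 5·1·7 + 10·9·3 + 5·5·9 + 3·9·4 = 838 ≡ 2.
  S = (7, 6, 2) ≠ 0, so r is not a codeword (an error is present).
Step 3: locate the error. For a single error e at position i, S_ℓ = v_i·e·α_i^ℓ, so α_err = S_1/S_0.
  S_0^{−1} = 7^{−1} = 8 (mod 11), so α_err = 6·8 = 48 ≡ 4 = α_4. Error position i = 4.
  Consistency check: S_2/S_1 = 2·2 = 4 ≡ 4 = α_err ✓ (single-error assumption holds).
Step 4: error magnitude e = S_0/v_4 = S_0·∏_{j≠4}(α_4 − α_j) = 7·9 = 63 ≡ 8 (mod 11).
Step 5: correct position 4: c_4 = r_4 − e = 9 − 8 ≡ 1 (mod 11). Hence c = [5, 7, 3, 1, 4].
  Check: interpolating c through the α_i gives m(x) = 9 + 9·x (degree < 2) with m(α_i) = c_i for every i, so c is indeed a codeword.


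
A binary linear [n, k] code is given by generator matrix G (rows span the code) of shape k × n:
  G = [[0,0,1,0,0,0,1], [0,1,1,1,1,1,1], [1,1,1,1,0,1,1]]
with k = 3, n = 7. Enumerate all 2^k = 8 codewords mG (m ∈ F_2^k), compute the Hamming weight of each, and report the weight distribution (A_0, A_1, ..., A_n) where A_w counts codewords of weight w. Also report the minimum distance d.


Weight distribution: A_0 = 1, A_2 = 2, A_4 = 3, A_6 = 2. Minimum distance d = 2.

Enumerate all 2^3 = 8 messages m ∈ F_2^3.
For each, compute codeword c = mG in F_2^7, then tally its weight.
  m = 000 → c = 0000000, weight = 0.
  m = 100 → c = 0010001, weight = 2.
  m = 010 → c = 0111111, weight = 6.
  m = 110 → c = 0101110, weight = 4.
  m = 001 → c = 1111011, weight = 6.
  m = 101 → c = 1101010, weight = 4.
  m = 011 → c = 1000100, weight = 2.
  m = 111 → c = 1010101, weight = 4.
Tally weights:
  weight 0: 1 codewords.
  weight 2: 2 codewords.
  weight 4: 3 codewords.
  weight 6: 2 codewords.
Minimum distance d = smallest w > 0 with A_w > 0 = 2.
Sanity: Σ A_w = 8 = 2^3 = 8 ✓.


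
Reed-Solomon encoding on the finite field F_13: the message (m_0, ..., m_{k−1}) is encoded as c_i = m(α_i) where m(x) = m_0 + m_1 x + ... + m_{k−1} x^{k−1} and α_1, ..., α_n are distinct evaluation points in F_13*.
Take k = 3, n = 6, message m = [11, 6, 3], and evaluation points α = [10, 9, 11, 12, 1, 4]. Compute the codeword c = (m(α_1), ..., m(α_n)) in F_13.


c = [7, 9, 11, 8, 7, 5]

Message polynomial: m(x) = 11 + 6·x + 3·x^2 (mod 13).
For each evaluation point α_i, compute m(α_i) mod 13:
  α_1 = 10: Horner steps 3 → 10 → 7, so m(10) = 7.
  α_2 = 9: Horner steps 3 → 7 → 9, so m(9) = 9.
  α_3 = 11: Horner steps 3 → 0 → 11, so m(11) = 11.
  α_4 = 12: Horner steps 3 → 3 → 8, so m(12) = 8.
  α_5 = 1: Horner steps 3 → 9 → 7, so m(1) = 7.
  α_6 = 4: Horner steps 3 → 5 → 5, so m(4) = 5.
Codeword c = [7, 9, 11, 8, 7, 5] ∈ F_13^6.


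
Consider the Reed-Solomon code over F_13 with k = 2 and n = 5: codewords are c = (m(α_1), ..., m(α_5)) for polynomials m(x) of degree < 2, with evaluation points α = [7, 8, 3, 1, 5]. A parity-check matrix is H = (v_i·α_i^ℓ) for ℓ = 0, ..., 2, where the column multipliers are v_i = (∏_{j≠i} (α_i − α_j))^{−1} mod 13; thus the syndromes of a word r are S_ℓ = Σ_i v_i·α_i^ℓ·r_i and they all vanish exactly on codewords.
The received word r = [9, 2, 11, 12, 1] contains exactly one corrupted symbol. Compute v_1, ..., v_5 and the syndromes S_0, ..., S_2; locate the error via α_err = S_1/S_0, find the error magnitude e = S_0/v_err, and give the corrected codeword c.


S = (12, 8, 1), error at position 5, error magnitude e = 4, c = [9, 2, 11, 12, 10].

Step 1: column multipliers v_i = (∏_{j≠i}(α_i − α_j))^{−1} mod 13.
  i = 1 (α = 7): (7−8)(7−3)(7−1)(7−5) = (−1)·4·6·2 = −48 ≡ 4, so v_1 = 4^{−1} = 10 (mod 13).
  i = 2 (α = 8): (8−7)(8−3)(8−1)(8−5) = 1·5·7·3 = 105 ≡ 1, so v_2 = 1^{−1} = 1 (mod 13).
  i = 3 (α = 3): (3−7)(3−8)(3−1)(3−5) = (−4)·(−5)·2·(−2) = −80 ≡ 11, so v_3 = 11^{−1} = 6 (mod 13).
  i = 4 (α = 1): (1−7)(1−8)(1−3)(1−5) = (−6)·(−7)·(−2)·(−4) = 336 ≡ 11, so v_4 = 11^{−1} = 6 (mod 13).
  i = 5 (α = 5): (5−7)(5−8)(5−3)(5−1) = (−2)·(−3)·2·4 = 48 ≡ 9, so v_5 = 9^{−1} = 3 (mod 13).
  v = [10, 1, 6, 6, 3].
Step 2: syndromes of r = [9, 2, 11, 12, 1] (all sums mod 13).
  S_0 = Σ v_i r_i = 10·9 + 1·2 + 6·11 + 6·12 + 3·1 = 233 ≡ 12.
  S_1 = Σ v_i α_i r_i = 10·7·9 + 1·8·2 + 6·3·11 + 6·1·12 + 3·5·1 = 931 ≡ 8.
  α_i^2 mod 13 = [10, 12, 9, 1, 12].
  S_2 = Σ v_i α_i^2 r_i = 10·10·9 + 1·12·2 + 6·9·11 + 6·1·12 + 3·12·1 = 1626 ≡ 1.
  S = (12, 8, 1) ≠ 0, so r is not a codeword (an error is present).
Step 3: locate the error. For a single error e at position i, S_ℓ = v_i·e·α_i^ℓ, so α_err = S_1/S_0.
  S_0^{−1} = 12^{−1} = 12 (mod 13), so α_err = 8·12 = 96 ≡ 5 = α_5. Error position i = 5.
  Consistency check: S_2/S_1 = 1·5 = 5 ≡ 5 = α_err ✓ (single-error assumption holds).
Step 4: error magnitude e = S_0/v_5 = S_0·∏_{j≠5}(α_5 − α_j) = 12·9 = 108 ≡ 4 (mod 13).
Step 5: correct position 5: c_5 = r_5 − e = 1 − 4 ≡ 10 (mod 13). Hence c = [9, 2, 11, 12, 10].
  Check: interpolating c through the α_i gives m(x) = 6 + 6·x (degree < 2) with m(α_i) = c_i for every i, so c is indeed a codeword.


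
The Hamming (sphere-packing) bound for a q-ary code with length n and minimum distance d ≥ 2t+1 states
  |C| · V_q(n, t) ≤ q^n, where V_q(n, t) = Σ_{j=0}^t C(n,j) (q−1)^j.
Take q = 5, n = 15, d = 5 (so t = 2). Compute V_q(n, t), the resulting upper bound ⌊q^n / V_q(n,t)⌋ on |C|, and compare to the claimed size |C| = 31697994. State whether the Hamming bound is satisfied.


V_q(n, t) = 1741, q^n = 30517578125, Hamming bound = 17528764, |C| = 31697994 > bound (violated).

Step 1: Compute V_q(n, t) = Σ_{j=0}^2 C(n, j) (q−1)^j.
  j = 0: C(15,0)·(4)^0 = 1·1 = 1.
  j = 1: C(15,1)·(4)^1 = 15·4 = 60.
  j = 2: C(15,2)·(4)^2 = 105·16 = 1680.
  V_q(n, t) = 1 + 60 + 1680 = 1741.
Step 2: q^n = 5^15 = 30517578125.
Step 3: Hamming bound ⌊q^n / V_q(n,t)⌋ = ⌊30517578125/1741⌋ = 17528764.
Step 4: Compare |C| = 31697994 to 17528764: violated.
The claimed |C| lies above the Hamming bound, so no 5-ary code of length 15 with d ≥ 5 can have 31697994 codewords.


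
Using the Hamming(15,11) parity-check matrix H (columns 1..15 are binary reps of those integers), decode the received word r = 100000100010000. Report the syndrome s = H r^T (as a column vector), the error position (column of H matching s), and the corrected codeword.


s = (1, 1, 0, 1)^T, error position = 13, corrected codeword c = 100000100010100

Compute s = H r^T mod 2 one row at a time:
  s_1 = 0 + 0 + 0 + 1 + 0 + 0 + 0 + 0 = 1 ≡ 1 (mod 2).
  s_2 = 0 + 0 + 0 + 1 + 0 + 0 + 0 + 0 = 1 ≡ 1 (mod 2).
  s_3 = 0 + 0 + 0 + 1 + 0 + 1 + 0 + 0 = 2 ≡ 0 (mod 2).
  s_4 = 1 + 0 + 0 + 1 + 0 + 1 + 0 + 0 = 3 ≡ 1 (mod 2).
s = (1, 1, 0, 1)^T — this equals column 13 of H (binary 1101), so error is at position 13.
Correct: flip bit 13 of r = 100000100010000 to get c = 100000100010100.


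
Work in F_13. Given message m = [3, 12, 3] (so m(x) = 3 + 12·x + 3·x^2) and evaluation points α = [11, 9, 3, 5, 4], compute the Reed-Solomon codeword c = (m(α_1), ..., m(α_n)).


c = [4, 3, 1, 8, 8]

Message polynomial: m(x) = 3 + 12·x + 3·x^2 (mod 13).
For each evaluation point α_i, compute m(α_i) mod 13:
  α_1 = 11: Horner steps 3 → 6 → 4, so m(11) = 4.
  α_2 = 9: Horner steps 3 → 0 → 3, so m(9) = 3.
  α_3 = 3: Horner steps 3 → 8 → 1, so m(3) = 1.
  α_4 = 5: Horner steps 3 → 1 → 8, so m(5) = 8.
  α_5 = 4: Horner steps 3 → 11 → 8, so m(4) = 8.
Codeword c = [4, 3, 1, 8, 8] ∈ F_13^5.


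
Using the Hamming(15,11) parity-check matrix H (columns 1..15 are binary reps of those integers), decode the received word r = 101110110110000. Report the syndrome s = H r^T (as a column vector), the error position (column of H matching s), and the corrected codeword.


s = (1, 1, 0, 1)^T, error position = 13, corrected codeword c = 101110110110100

Compute s = H r^T mod 2 one row at a time:
  s_1 = 1 + 0 + 1 + 1 + 0 + 0 + 0 + 0 = 3 ≡ 1 (mod 2).
  s_2 = 1 + 1 + 0 + 1 + 0 + 0 + 0 + 0 = 3 ≡ 1 (mod 2).
  s_3 = 0 + 1 + 0 + 1 + 1 + 1 + 0 + 0 = 4 ≡ 0 (mod 2).
  s_4 = 1 + 1 + 1 + 1 + 0 + 1 + 0 + 0 = 5 ≡ 1 (mod 2).
s = (1, 1, 0, 1)^T — this equals column 13 of H (binary 1101), so error is at position 13.
Correct: flip bit 13 of r = 101110110110000 to get c = 101110110110100.


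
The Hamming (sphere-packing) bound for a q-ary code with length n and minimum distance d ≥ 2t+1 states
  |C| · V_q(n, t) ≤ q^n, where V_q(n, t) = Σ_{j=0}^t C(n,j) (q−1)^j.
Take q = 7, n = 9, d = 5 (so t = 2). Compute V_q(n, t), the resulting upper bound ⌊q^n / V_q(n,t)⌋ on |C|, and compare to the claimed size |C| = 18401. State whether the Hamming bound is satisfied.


V_q(n, t) = 1351, q^n = 40353607, Hamming bound = 29869, |C| = 18401 ≤ bound (satisfied).

Step 1: Compute V_q(n, t) = Σ_{j=0}^2 C(n, j) (q−1)^j.
  j = 0: C(9,0)·(6)^0 = 1·1 = 1.
  j = 1: C(9,1)·(6)^1 = 9·6 = 54.
  j = 2: C(9,2)·(6)^2 = 36·36 = 1296.
  V_q(n, t) = 1 + 54 + 1296 = 1351.
Step 2: q^n = 7^9 = 40353607.
Step 3: Hamming bound ⌊q^n / V_q(n,t)⌋ = ⌊40353607/1351⌋ = 29869.
Step 4: Compare |C| = 18401 to 29869: satisfied.
The claimed |C| lies below the Hamming bound.


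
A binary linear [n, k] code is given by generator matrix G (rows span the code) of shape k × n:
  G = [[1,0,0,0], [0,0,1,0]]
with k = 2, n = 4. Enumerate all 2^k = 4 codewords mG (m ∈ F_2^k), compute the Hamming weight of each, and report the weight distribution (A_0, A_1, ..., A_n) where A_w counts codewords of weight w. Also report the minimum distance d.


Weight distribution: A_0 = 1, A_1 = 2, A_2 = 1. Minimum distance d = 1.

Enumerate all 2^2 = 4 messages m ∈ F_2^2.
For each, compute codeword c = mG in F_2^4, then tally its weight.
  m = 00 → c = 0000, weight = 0.
  m = 10 → c = 1000, weight = 1.
  m = 01 → c = 0010, weight = 1.
  m = 11 → c = 1010, weight = 2.
Tally weights:
  weight 0: 1 codewords.
  weight 1: 2 codewords.
  weight 2: 1 codewords.
Minimum distance d = smallest w > 0 with A_w > 0 = 1.
Sanity: Σ A_w = 4 = 2^2 = 4 ✓.


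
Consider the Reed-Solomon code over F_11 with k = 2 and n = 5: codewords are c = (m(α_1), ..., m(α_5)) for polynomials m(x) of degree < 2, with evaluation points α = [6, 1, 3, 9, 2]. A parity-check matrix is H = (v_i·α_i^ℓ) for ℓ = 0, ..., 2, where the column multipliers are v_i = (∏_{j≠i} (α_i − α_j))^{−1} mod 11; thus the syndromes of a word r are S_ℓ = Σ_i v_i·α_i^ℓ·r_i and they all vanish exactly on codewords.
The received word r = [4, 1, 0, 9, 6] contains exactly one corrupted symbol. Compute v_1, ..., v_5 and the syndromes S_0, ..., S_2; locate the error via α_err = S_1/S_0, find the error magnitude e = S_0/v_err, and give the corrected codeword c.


S = (8, 6, 10), error at position 4, error magnitude e = 1, c = [4, 1, 0, 8, 6].

Step 1: column multipliers v_i = (∏_{j≠i}(α_i − α_j))^{−1} mod 11.
  i = 1 (α = 6): (6−1)(6−3)(6−9)(6−2) = 5·3·(−3)·4 = −180 ≡ 7, so v_1 = 7^{−1} = 8 (mod 11).
  i = 2 (α = 1): (1−6)(1−3)(1−9)(1−2) = (−5)·(−2)·(−8)·(−1) = 80 ≡ 3, so v_2 = 3^{−1} = 4 (mod 11).
  i = 3 (α = 3): (3−6)(3−1)(3−9)(3−2) = (−3)·2·(−6)·1 = 36 ≡ 3, so v_3 = 3^{−1} = 4 (mod 11).
  i = 4 (α = 9): (9−6)(9−1)(9−3)(9−2) = 3·8·6·7 = 1008 ≡ 7, so v_4 = 7^{−1} = 8 (mod 11).
  i = 5 (α = 2): (2−6)(2−1)(2−3)(2−9) = (−4)·1·(−1)·(−7) = −28 ≡ 5, so v_5 = 5^{−1} = 9 (mod 11).
  v = [8, 4, 4, 8, 9].
Step 2: syndromes of r = [4, 1, 0, 9, 6] (all sums mod 11).
  S_0 = Σ v_i r_i = 8·4 + 4·1 + 4·0 + 8·9 + 9·6 = 162 ≡ 8.
  S_1 = Σ v_i α_i r_i = 8·6·4 + 4·1·1 + 4·3·0 + 8·9·9 + 9·2·6 = 952 ≡ 6.
  α_i^2 mod 11 = [3, 1, 9, 4, 4].
  S_2 = Σ v_i α_i^2 r_i = 8·3·4 + 4·1·1 + 4·9·0 + 8·4·9 + 9·4·6 = 604 ≡ 10.
  S = (8, 6, 10) ≠ 0, so r is not a codeword (an error is present).
Step 3: locate the error. For a single error e at position i, S_ℓ = v_i·e·α_i^ℓ, so α_err = S_1/S_0.
  S_0^{−1} = 8^{−1} = 7 (mod 11), so α_err = 6·7 = 42 ≡ 9 = α_4. Error position i = 4.
  Consistency check: S_2/S_1 = 10·2 = 20 ≡ 9 = α_err ✓ (single-error assumption holds).
Step 4: error magnitude e = S_0/v_4 = S_0·∏_{j≠4}(α_4 − α_j) = 8·7 = 56 ≡ 1 (mod 11).
Step 5: correct position 4: c_4 = r_4 − e = 9 − 1 ≡ 8 (mod 11). Hence c = [4, 1, 0, 8, 6].
  Check: interpolating c through the α_i gives m(x) = 7 + 5·x (degree < 2) with m(α_i) = c_i for every i, so c is indeed a codeword.


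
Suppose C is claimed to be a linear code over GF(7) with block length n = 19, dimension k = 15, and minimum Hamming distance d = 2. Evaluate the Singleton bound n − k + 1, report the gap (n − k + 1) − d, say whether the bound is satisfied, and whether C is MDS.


Singleton RHS = n − k + 1 = 5, slack = 3, bound satisfied, not MDS.

Singleton bound: d ≤ n − k + 1.
Here n = 19, k = 15, so n − k + 1 = 5.
Given d = 2, check d ≤ 5: YES.
Slack = (n − k + 1) − d = 3.
The code is NOT MDS (slack = 3 > 0).
Description: the claimed parameters are [19, 15, 2]_7; such a code would be non-MDS.


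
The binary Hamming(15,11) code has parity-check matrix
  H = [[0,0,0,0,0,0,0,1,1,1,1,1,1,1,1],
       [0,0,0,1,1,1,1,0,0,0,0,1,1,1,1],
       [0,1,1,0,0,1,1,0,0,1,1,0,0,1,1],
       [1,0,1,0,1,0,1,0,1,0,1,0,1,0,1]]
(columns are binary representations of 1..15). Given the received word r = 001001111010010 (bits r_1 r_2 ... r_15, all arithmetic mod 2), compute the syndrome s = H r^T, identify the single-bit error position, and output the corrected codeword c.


s = (0, 1, 1, 0)^T, error position = 6, corrected codeword c = 001000111010010

Compute s = H r^T mod 2 one row at a time:
  s_1 = 1 + 1 + 0 + 1 + 0 + 0 + 1 + 0 = 4 ≡ 0 (mod 2).
  s_2 = 0 + 0 + 1 + 1 + 0 + 0 + 1 + 0 = 3 ≡ 1 (mod 2).
  s_3 = 0 + 1 + 1 + 1 + 0 + 1 + 1 + 0 = 5 ≡ 1 (mod 2).
  s_4 = 0 + 1 + 0 + 1 + 1 + 1 + 0 + 0 = 4 ≡ 0 (mod 2).
s = (0, 1, 1, 0)^T — this equals column 6 of H (binary 0110), so error is at position 6.
Correct: flip bit 6 of r = 001001111010010 to get c = 001000111010010.


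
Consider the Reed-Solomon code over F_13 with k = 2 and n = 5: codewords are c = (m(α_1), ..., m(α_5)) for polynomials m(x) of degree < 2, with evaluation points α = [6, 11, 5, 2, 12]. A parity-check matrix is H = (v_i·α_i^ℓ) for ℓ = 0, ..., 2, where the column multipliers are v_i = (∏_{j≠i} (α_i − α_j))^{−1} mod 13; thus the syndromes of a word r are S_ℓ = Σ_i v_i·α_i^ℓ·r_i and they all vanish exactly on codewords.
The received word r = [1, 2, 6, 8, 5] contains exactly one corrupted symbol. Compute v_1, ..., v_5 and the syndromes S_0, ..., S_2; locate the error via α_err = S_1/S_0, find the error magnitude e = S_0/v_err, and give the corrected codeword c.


S = (2, 11, 2), error at position 5, error magnitude e = 8, c = [1, 2, 6, 8, 10].

Step 1: column multipliers v_i = (∏_{j≠i}(α_i − α_j))^{−1} mod 13.
  i = 1 (α = 6): (6−11)(6−5)(6−2)(6−12) = (−5)·1·4·(−6) = 120 ≡ 3, so v_1 = 3^{−1} = 9 (mod 13).
  i = 2 (α = 11): (11−6)(11−5)(11−2)(11−12) = 5·6·9·(−1) = −270 ≡ 3, so v_2 = 3^{−1} = 9 (mod 13).
  i = 3 (α = 5): (5−6)(5−11)(5−2)(5−12) = (−1)·(−6)·3·(−7) = −126 ≡ 4, so v_3 = 4^{−1} = 10 (mod 13).
  i = 4 (α = 2): (2−6)(2−11)(2−5)(2−12) = (−4)·(−9)·(−3)·(−10) = 1080 ≡ 1, so v_4 = 1^{−1} = 1 (mod 13).
  i = 5 (α = 12): (12−6)(12−11)(12−5)(12−2) = 6·1·7·10 = 420 ≡ 4, so v_5 = 4^{−1} = 10 (mod 13).
  v = [9, 9, 10, 1, 10].
Step 2: syndromes of r = [1, 2, 6, 8, 5] (all sums mod 13).
  S_0 = Σ v_i r_i = 9·1 + 9·2 + 10·6 + 1·8 + 10·5 = 145 ≡ 2.
  S_1 = Σ v_i α_i r_i = 9·6·1 + 9·11·2 + 10·5·6 + 1·2·8 + 10·12·5 = 1168 ≡ 11.
  α_i^2 mod 13 = [10, 4, 12, 4, 1].
  S_2 = Σ v_i α_i^2 r_i = 9·10·1 + 9·4·2 + 10·12·6 + 1·4·8 + 10·1·5 = 964 ≡ 2.
  S = (2, 11, 2) ≠ 0, so r is not a codeword (an error is present).
Step 3: locate the error. For a single error e at position i, S_ℓ = v_i·e·α_i^ℓ, so α_err = S_1/S_0.
  S_0^{−1} = 2^{−1} = 7 (mod 13), so α_err = 11·7 = 77 ≡ 12 = α_5. Error position i = 5.
  Consistency check: S_2/S_1 = 2·6 = 12 ≡ 12 = α_err ✓ (single-error assumption holds).
Step 4: error magnitude e = S_0/v_5 = S_0·∏_{j≠5}(α_5 − α_j) = 2·4 = 8 ≡ 8 (mod 13).
Step 5: correct position 5: c_5 = r_5 − e = 5 − 8 ≡ 10 (mod 13). Hence c = [1, 2, 6, 8, 10].
  Check: interpolating c through the α_i gives m(x) = 5 + 8·x (degree < 2) with m(α_i) = c_i for every i, so c is indeed a codeword.


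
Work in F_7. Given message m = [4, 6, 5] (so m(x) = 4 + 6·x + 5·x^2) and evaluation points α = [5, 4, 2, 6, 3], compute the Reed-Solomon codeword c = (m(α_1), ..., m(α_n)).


c = [5, 3, 1, 3, 4]

Message polynomial: m(x) = 4 + 6·x + 5·x^2 (mod 7).
For each evaluation point α_i, compute m(α_i) mod 7:
  α_1 = 5: Horner steps 5 → 3 → 5, so m(5) = 5.
  α_2 = 4: Horner steps 5 → 5 → 3, so m(4) = 3.
  α_3 = 2: Horner steps 5 → 2 → 1, so m(2) = 1.
  α_4 = 6: Horner steps 5 → 1 → 3, so m(6) = 3.
  α_5 = 3: Horner steps 5 → 0 → 4, so m(3) = 4.
Codeword c = [5, 3, 1, 3, 4] ∈ F_7^5.


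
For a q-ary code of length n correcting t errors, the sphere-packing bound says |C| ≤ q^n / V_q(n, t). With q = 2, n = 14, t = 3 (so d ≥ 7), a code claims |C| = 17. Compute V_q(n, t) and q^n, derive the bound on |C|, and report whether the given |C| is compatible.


V_q(n, t) = 470, q^n = 16384, Hamming bound = 34, |C| = 17 ≤ bound (satisfied).

Step 1: Compute V_q(n, t) = Σ_{j=0}^3 C(n, j) (q−1)^j.
  j = 0: C(14,0)·(1)^0 = 1·1 = 1.
  j = 1: C(14,1)·(1)^1 = 14·1 = 14.
  j = 2: C(14,2)·(1)^2 = 91·1 = 91.
  j = 3: C(14,3)·(1)^3 = 364·1 = 364.
  V_q(n, t) = 1 + 14 + 91 + 364 = 470.
Step 2: q^n = 2^14 = 16384.
Step 3: Hamming bound ⌊q^n / V_q(n,t)⌋ = ⌊16384/470⌋ = 34.
Step 4: Compare |C| = 17 to 34: satisfied.
The claimed |C| lies below the Hamming bound.


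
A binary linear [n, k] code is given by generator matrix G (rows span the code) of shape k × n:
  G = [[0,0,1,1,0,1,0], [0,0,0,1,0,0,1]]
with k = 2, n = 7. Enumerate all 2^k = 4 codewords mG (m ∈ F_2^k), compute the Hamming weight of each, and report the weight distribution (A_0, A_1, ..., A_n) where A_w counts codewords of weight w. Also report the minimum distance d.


Weight distribution: A_0 = 1, A_2 = 1, A_3 = 2. Minimum distance d = 2.

Enumerate all 2^2 = 4 messages m ∈ F_2^2.
For each, compute codeword c = mG in F_2^7, then tally its weight.
  m = 00 → c = 0000000, weight = 0.
  m = 10 → c = 0011010, weight = 3.
  m = 01 → c = 0001001, weight = 2.
  m = 11 → c = 0010011, weight = 3.
Tally weights:
  weight 0: 1 codewords.
  weight 2: 1 codewords.
  weight 3: 2 codewords.
Minimum distance d = smallest w > 0 with A_w > 0 = 2.
Sanity: Σ A_w = 4 = 2^2 = 4 ✓.


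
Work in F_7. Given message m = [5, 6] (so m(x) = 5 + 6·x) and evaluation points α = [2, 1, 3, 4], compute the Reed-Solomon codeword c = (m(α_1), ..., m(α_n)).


c = [3, 4, 2, 1]

Message polynomial: m(x) = 5 + 6·x (mod 7).
For each evaluation point α_i, compute m(α_i) mod 7:
  α_1 = 2: Horner steps 6 → 3, so m(2) = 3.
  α_2 = 1: Horner steps 6 → 4, so m(1) = 4.
  α_3 = 3: Horner steps 6 → 2, so m(3) = 2.
  α_4 = 4: Horner steps 6 → 1, so m(4) = 1.
Codeword c = [3, 4, 2, 1] ∈ F_7^4.


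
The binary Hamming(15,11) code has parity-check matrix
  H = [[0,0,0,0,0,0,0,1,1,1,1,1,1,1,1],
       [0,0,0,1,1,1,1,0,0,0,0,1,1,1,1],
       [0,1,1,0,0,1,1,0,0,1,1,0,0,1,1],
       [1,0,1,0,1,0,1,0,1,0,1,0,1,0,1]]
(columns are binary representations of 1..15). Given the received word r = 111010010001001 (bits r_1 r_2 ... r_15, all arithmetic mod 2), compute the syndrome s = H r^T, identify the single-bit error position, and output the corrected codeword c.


s = (1, 1, 1, 0)^T, error position = 14, corrected codeword c = 111010010001011

Compute s = H r^T mod 2 one row at a time:
  s_1 = 1 + 0 + 0 + 0 + 1 + 0 + 0 + 1 = 3 ≡ 1 (mod 2).
  s_2 = 0 + 1 + 0 + 0 + 1 + 0 + 0 + 1 = 3 ≡ 1 (mod 2).
  s_3 = 1 + 1 + 0 + 0 + 0 + 0 + 0 + 1 = 3 ≡ 1 (mod 2).
  s_4 = 1 + 1 + 1 + 0 + 0 + 0 + 0 + 1 = 4 ≡ 0 (mod 2).
s = (1, 1, 1, 0)^T — this equals column 14 of H (binary 1110), so error is at position 14.
Correct: flip bit 14 of r = 111010010001001 to get c = 111010010001011.


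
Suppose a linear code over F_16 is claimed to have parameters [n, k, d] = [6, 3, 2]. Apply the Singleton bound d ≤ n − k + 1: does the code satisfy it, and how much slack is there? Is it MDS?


Singleton RHS = n − k + 1 = 4, slack = 2, bound satisfied, not MDS.

Singleton bound: d ≤ n − k + 1.
Here n = 6, k = 3, so n − k + 1 = 4.
Given d = 2, check d ≤ 4: YES.
Slack = (n − k + 1) − d = 2.
The code is NOT MDS (slack = 2 > 0).
Description: the claimed parameters are [6, 3, 2]_16; such a code would be non-MDS.


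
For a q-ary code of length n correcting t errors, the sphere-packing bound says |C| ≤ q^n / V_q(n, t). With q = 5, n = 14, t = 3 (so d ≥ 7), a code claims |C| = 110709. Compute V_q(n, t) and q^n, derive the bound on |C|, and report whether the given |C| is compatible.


V_q(n, t) = 24809, q^n = 6103515625, Hamming bound = 246020, |C| = 110709 ≤ bound (satisfied).

Step 1: Compute V_q(n, t) = Σ_{j=0}^3 C(n, j) (q−1)^j.
  j = 0: C(14,0)·(4)^0 = 1·1 = 1.
  j = 1: C(14,1)·(4)^1 = 14·4 = 56.
  j = 2: C(14,2)·(4)^2 = 91·16 = 1456.
  j = 3: C(14,3)·(4)^3 = 364·64 = 23296.
  V_q(n, t) = 1 + 56 + 1456 + 23296 = 24809.
Step 2: q^n = 5^14 = 6103515625.
Step 3: Hamming bound ⌊q^n / V_q(n,t)⌋ = ⌊6103515625/24809⌋ = 246020.
Step 4: Compare |C| = 110709 to 246020: satisfied.
The claimed |C| lies below the Hamming bound.


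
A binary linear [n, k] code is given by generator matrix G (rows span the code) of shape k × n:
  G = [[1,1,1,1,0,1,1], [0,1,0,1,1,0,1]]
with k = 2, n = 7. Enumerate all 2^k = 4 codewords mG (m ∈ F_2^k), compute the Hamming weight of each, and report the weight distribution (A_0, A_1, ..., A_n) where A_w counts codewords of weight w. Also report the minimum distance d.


Weight distribution: A_0 = 1, A_4 = 2, A_6 = 1. Minimum distance d = 4.

Enumerate all 2^2 = 4 messages m ∈ F_2^2.
For each, compute codeword c = mG in F_2^7, then tally its weight.
  m = 00 → c = 0000000, weight = 0.
  m = 10 → c = 1111011, weight = 6.
  m = 01 → c = 0101101, weight = 4.
  m = 11 → c = 1010110, weight = 4.
Tally weights:
  weight 0: 1 codewords.
  weight 4: 2 codewords.
  weight 6: 1 codewords.
Minimum distance d = smallest w > 0 with A_w > 0 = 4.
Sanity: Σ A_w = 4 = 2^2 = 4 ✓.


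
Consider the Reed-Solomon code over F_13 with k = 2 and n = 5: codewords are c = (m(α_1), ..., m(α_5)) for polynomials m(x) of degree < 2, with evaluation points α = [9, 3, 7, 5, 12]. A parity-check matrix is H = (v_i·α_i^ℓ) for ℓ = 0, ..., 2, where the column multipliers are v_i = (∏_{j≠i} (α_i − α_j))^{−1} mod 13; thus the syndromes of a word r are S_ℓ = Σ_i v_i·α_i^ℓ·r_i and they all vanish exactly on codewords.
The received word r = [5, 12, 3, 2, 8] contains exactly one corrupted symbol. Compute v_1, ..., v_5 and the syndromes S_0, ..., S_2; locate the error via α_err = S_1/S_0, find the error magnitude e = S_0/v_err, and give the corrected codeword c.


S = (8, 1, 5), error at position 4, error magnitude e = 1, c = [5, 12, 3, 1, 8].

Step 1: column multipliers v_i = (∏_{j≠i}(α_i − α_j))^{−1} mod 13.
  i = 1 (α = 9): (9−3)(9−7)(9−5)(9−12) = 6·2·4·(−3) = −144 ≡ 12, so v_1 = 12^{−1} = 12 (mod 13).
  i = 2 (α = 3): (3−9)(3−7)(3−5)(3−12) = (−6)·(−4)·(−2)·(−9) = 432 ≡ 3, so v_2 = 3^{−1} = 9 (mod 13).
  i = 3 (α = 7): (7−9)(7−3)(7−5)(7−12) = (−2)·4·2·(−5) = 80 ≡ 2, so v_3 = 2^{−1} = 7 (mod 13).
  i = 4 (α = 5): (5−9)(5−3)(5−7)(5−12) = (−4)·2·(−2)·(−7) = −112 ≡ 5, so v_4 = 5^{−1} = 8 (mod 13).
  i = 5 (α = 12): (12−9)(12−3)(12−7)(12−5) = 3·9·5·7 = 945 ≡ 9, so v_5 = 9^{−1} = 3 (mod 13).
  v = [12, 9, 7, 8, 3].
Step 2: syndromes of r = [5, 12, 3, 2, 8] (all sums mod 13).
  S_0 = Σ v_i r_i = 12·5 + 9·12 + 7·3 + 8·2 + 3·8 = 229 ≡ 8.
  S_1 = Σ v_i α_i r_i = 12·9·5 + 9·3·12 + 7·7·3 + 8·5·2 + 3·12·8 = 1379 ≡ 1.
  α_i^2 mod 13 = [3, 9, 10, 12, 1].
  S_2 = Σ v_i α_i^2 r_i = 12·3·5 + 9·9·12 + 7·10·3 + 8·12·2 + 3·1·8 = 1578 ≡ 5.
  S = (8, 1, 5) ≠ 0, so r is not a codeword (an error is present).
Step 3: locate the error. For a single error e at position i, S_ℓ = v_i·e·α_i^ℓ, so α_err = S_1/S_0.
  S_0^{−1} = 8^{−1} = 5 (mod 13), so α_err = 1·5 = 5 ≡ 5 = α_4. Error position i = 4.
  Consistency check: S_2/S_1 = 5·1 = 5 ≡ 5 = α_err ✓ (single-error assumption holds).
Step 4: error magnitude e = S_0/v_4 = S_0·∏_{j≠4}(α_4 − α_j) = 8·5 = 40 ≡ 1 (mod 13).
Step 5: correct position 4: c_4 = r_4 − e = 2 − 1 ≡ 1 (mod 13). Hence c = [5, 12, 3, 1, 8].
  Check: interpolating c through the α_i gives m(x) = 9 + 1·x (degree < 2) with m(α_i) = c_i for every i, so c is indeed a codeword.


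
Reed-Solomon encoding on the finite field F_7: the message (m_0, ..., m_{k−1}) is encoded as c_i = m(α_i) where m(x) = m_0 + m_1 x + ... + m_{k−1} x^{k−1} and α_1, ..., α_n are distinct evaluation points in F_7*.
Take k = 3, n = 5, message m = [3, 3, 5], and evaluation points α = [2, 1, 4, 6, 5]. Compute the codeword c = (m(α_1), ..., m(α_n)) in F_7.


c = [1, 4, 4, 5, 3]

Message polynomial: m(x) = 3 + 3·x + 5·x^2 (mod 7).
For each evaluation point α_i, compute m(α_i) mod 7:
  α_1 = 2: Horner steps 5 → 6 → 1, so m(2) = 1.
  α_2 = 1: Horner steps 5 → 1 → 4, so m(1) = 4.
  α_3 = 4: Horner steps 5 → 2 → 4, so m(4) = 4.
  α_4 = 6: Horner steps 5 → 5 → 5, so m(6) = 5.
  α_5 = 5: Horner steps 5 → 0 → 3, so m(5) = 3.
Codeword c = [1, 4, 4, 5, 3] ∈ F_7^5.


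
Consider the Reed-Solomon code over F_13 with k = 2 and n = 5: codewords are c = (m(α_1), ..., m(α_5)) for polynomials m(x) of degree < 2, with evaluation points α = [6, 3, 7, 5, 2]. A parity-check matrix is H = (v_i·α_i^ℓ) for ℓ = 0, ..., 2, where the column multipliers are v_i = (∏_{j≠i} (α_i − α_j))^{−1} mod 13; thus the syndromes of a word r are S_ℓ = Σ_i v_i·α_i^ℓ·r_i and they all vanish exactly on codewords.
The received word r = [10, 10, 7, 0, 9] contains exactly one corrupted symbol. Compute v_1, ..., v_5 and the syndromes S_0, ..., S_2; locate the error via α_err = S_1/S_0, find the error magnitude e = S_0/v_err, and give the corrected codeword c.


S = (2, 6, 5), error at position 2, error magnitude e = 4, c = [10, 6, 7, 0, 9].

Step 1: column multipliers v_i = (∏_{j≠i}(α_i − α_j))^{−1} mod 13.
  i = 1 (α = 6): (6−3)(6−7)(6−5)(6−2) = 3·(−1)·1·4 = −12 ≡ 1, so v_1 = 1^{−1} = 1 (mod 13).
  i = 2 (α = 3): (3−6)(3−7)(3−5)(3−2) = (−3)·(−4)·(−2)·1 = −24 ≡ 2, so v_2 = 2^{−1} = 7 (mod 13).
  i = 3 (α = 7): (7−6)(7−3)(7−5)(7−2) = 1·4·2·5 = 40 ≡ 1, so v_3 = 1^{−1} = 1 (mod 13).
  i = 4 (α = 5): (5−6)(5−3)(5−7)(5−2) = (−1)·2·(−2)·3 = 12 ≡ 12, so v_4 = 12^{−1} = 12 (mod 13).
  i = 5 (α = 2): (2−6)(2−3)(2−7)(2−5) = (−4)·(−1)·(−5)·(−3) = 60 ≡ 8, so v_5 = 8^{−1} = 5 (mod 13).
  v = [1, 7, 1, 12, 5].
Step 2: syndromes of r = [10, 10, 7, 0, 9] (all sums mod 13).
  S_0 = Σ v_i r_i = 1·10 + 7·10 + 1·7 + 12·0 + 5·9 = 132 ≡ 2.
  S_1 = Σ v_i α_i r_i = 1·6·10 + 7·3·10 + 1·7·7 + 12·5·0 + 5·2·9 = 409 ≡ 6.
  α_i^2 mod 13 = [10, 9, 10, 12, 4].
  S_2 = Σ v_i α_i^2 r_i = 1·10·10 + 7·9·10 + 1·10·7 + 12·12·0 + 5·4·9 = 980 ≡ 5.
  S = (2, 6, 5) ≠ 0, so r is not a codeword (an error is present).
Step 3: locate the error. For a single error e at position i, S_ℓ = v_i·e·α_i^ℓ, so α_err = S_1/S_0.
  S_0^{−1} = 2^{−1} = 7 (mod 13), so α_err = 6·7 = 42 ≡ 3 = α_2. Error position i = 2.
  Consistency check: S_2/S_1 = 5·11 = 55 ≡ 3 = α_err ✓ (single-error assumption holds).
Step 4: error magnitude e = S_0/v_2 = S_0·∏_{j≠2}(α_2 − α_j) = 2·2 = 4 ≡ 4 (mod 13).
Step 5: correct position 2: c_2 = r_2 − e = 10 − 4 ≡ 6 (mod 13). Hence c = [10, 6, 7, 0, 9].
  Check: interpolating c through the α_i gives m(x) = 2 + 10·x (degree < 2) with m(α_i) = c_i for every i, so c is indeed a codeword.


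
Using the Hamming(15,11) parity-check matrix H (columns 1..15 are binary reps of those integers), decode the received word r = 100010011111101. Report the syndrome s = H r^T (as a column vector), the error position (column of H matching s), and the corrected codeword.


s = (1, 0, 1, 0)^T, error position = 10, corrected codeword c = 100010011011101

Compute s = H r^T mod 2 one row at a time:
  s_1 = 1 + 1 + 1 + 1 + 1 + 1 + 0 + 1 = 7 ≡ 1 (mod 2).
  s_2 = 0 + 1 + 0 + 0 + 1 + 1 + 0 + 1 = 4 ≡ 0 (mod 2).
  s_3 = 0 + 0 + 0 + 0 + 1 + 1 + 0 + 1 = 3 ≡ 1 (mod 2).
  s_4 = 1 + 0 + 1 + 0 + 1 + 1 + 1 + 1 = 6 ≡ 0 (mod 2).
s = (1, 0, 1, 0)^T — this equals column 10 of H (binary 1010), so error is at position 10.
Correct: flip bit 10 of r = 100010011111101 to get c = 100010011011101.


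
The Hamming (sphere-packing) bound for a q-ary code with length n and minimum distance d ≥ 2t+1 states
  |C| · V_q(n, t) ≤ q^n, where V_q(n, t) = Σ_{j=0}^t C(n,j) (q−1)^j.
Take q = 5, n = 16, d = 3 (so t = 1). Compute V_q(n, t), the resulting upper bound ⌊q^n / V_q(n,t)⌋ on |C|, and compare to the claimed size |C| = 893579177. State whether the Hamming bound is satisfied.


V_q(n, t) = 65, q^n = 152587890625, Hamming bound = 2347506009, |C| = 893579177 ≤ bound (satisfied).

Step 1: Compute V_q(n, t) = Σ_{j=0}^1 C(n, j) (q−1)^j.
  j = 0: C(16,0)·(4)^0 = 1·1 = 1.
  j = 1: C(16,1)·(4)^1 = 16·4 = 64.
  V_q(n, t) = 1 + 64 = 65.
Step 2: q^n = 5^16 = 152587890625.
Step 3: Hamming bound ⌊q^n / V_q(n,t)⌋ = ⌊152587890625/65⌋ = 2347506009.
Step 4: Compare |C| = 893579177 to 2347506009: satisfied.
The claimed |C| lies below the Hamming bound.


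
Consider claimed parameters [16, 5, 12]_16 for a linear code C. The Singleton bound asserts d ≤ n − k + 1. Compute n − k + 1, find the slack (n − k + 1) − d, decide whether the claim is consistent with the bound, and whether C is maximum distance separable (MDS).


Singleton RHS = n − k + 1 = 12, slack = 0, bound satisfied, MDS.

Singleton bound: d ≤ n − k + 1.
Here n = 16, k = 5, so n − k + 1 = 12.
Given d = 12, check d ≤ 12: YES.
Slack = (n − k + 1) − d = 0.
The code is MDS (slack = 0).
Description: the claimed parameters are [16, 5, 12]_16; such a code would be MDS (meets Singleton bound).


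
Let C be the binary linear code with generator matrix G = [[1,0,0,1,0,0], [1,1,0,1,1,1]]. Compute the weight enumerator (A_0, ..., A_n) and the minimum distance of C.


Weight distribution: A_0 = 1, A_2 = 1, A_3 = 1, A_5 = 1. Minimum distance d = 2.

Enumerate all 2^2 = 4 messages m ∈ F_2^2.
For each, compute codeword c = mG in F_2^6, then tally its weight.
  m = 00 → c = 000000, weight = 0.
  m = 10 → c = 100100, weight = 2.
  m = 01 → c = 110111, weight = 5.
  m = 11 → c = 010011, weight = 3.
Tally weights:
  weight 0: 1 codewords.
  weight 2: 1 codewords.
  weight 3: 1 codewords.
  weight 5: 1 codewords.
Minimum distance d = smallest w > 0 with A_w > 0 = 2.
Sanity: Σ A_w = 4 = 2^2 = 4 ✓.


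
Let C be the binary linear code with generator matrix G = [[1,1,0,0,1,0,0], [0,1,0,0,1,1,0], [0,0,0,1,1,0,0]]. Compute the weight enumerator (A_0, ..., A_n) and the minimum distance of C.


Weight distribution: A_0 = 1, A_2 = 2, A_3 = 4, A_4 = 1. Minimum distance d = 2.

Enumerate all 2^3 = 8 messages m ∈ F_2^3.
For each, compute codeword c = mG in F_2^7, then tally its weight.
  m = 000 → c = 0000000, weight = 0.
  m = 100 → c = 1100100, weight = 3.
  m = 010 → c = 0100110, weight = 3.
  m = 110 → c = 1000010, weight = 2.
  m = 001 → c = 0001100, weight = 2.
  m = 101 → c = 1101000, weight = 3.
  m = 011 → c = 0101010, weight = 3.
  m = 111 → c = 1001110, weight = 4.
Tally weights:
  weight 0: 1 codewords.
  weight 2: 2 codewords.
  weight 3: 4 codewords.
  weight 4: 1 codewords.
Minimum distance d = smallest w > 0 with A_w > 0 = 2.
Sanity: Σ A_w = 8 = 2^3 = 8 ✓.
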